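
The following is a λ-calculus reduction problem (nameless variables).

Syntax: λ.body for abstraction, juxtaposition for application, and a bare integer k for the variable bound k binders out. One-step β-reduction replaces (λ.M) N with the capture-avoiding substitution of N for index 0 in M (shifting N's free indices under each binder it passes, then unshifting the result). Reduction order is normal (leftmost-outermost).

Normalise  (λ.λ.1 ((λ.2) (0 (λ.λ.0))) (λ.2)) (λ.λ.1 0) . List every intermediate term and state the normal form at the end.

  start: (λ.λ.1 ((λ.2) (0 (λ.λ.0))) (λ.2)) (λ.λ.1 0)
  →1  λ.(λ.λ.1 0) ((λ.λ.λ.1 0) (0 (λ.λ.0))) (λ.λ.λ.1 0)
  →2  λ.(λ.(λ.λ.λ.1 0) (1 (λ.λ.0)) 0) (λ.λ.λ.1 0)
  →3  λ.(λ.λ.λ.1 0) (0 (λ.λ.0)) (λ.λ.λ.1 0)
  →4  λ.(λ.λ.1 0) (λ.λ.λ.1 0)
  →5  λ.λ.(λ.λ.λ.1 0) 0
  →6  λ.λ.λ.λ.1 0

Answer: normal form = λ.λ.λ.λ.1 0  (in 6 steps)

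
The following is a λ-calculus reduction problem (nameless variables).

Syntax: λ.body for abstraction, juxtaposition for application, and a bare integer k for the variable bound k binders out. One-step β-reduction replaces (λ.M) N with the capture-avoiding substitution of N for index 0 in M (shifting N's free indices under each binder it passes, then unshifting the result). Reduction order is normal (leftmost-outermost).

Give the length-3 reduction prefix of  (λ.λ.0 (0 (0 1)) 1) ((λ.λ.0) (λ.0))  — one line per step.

  start: (λ.λ.0 (0 (0 1)) 1) ((λ.λ.0) (λ.0))
  step 1: λ.0 (0 (0 ((λ.λ.0) (λ.0)))) ((λ.λ.0) (λ.0))
  step 2: λ.0 (0 (0 (λ.0))) ((λ.λ.0) (λ.0))
  step 3: λ.0 (0 (0 (λ.0))) (λ.0)

Answer: after 3 steps: λ.0 (0 (0 (λ.0))) (λ.0)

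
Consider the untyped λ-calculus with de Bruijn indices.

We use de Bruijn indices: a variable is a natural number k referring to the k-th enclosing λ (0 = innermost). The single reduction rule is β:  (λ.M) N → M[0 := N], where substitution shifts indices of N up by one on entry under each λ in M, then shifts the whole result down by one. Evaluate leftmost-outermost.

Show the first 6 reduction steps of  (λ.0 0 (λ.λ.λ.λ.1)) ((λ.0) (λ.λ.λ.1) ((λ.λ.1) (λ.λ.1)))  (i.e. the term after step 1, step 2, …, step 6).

Answer: after 6 steps: (λ.λ.λ.1) ((λ.λ.1) (λ.λ.1))

Derivation:
  start: (λ.0 0 (λ.λ.λ.λ.1)) ((λ.0) (λ.λ.λ.1) ((λ.λ.1) (λ.λ.1)))
  step 1: (λ.0) (λ.λ.λ.1) ((λ.λ.1) (λ.λ.1)) ((λ.0) (λ.λ.λ.1) ((λ.λ.1) (λ.λ.1))) (λ.λ.λ.λ.1)
  step 2: (λ.λ.λ.1) ((λ.λ.1) (λ.λ.1)) ((λ.0) (λ.λ.λ.1) ((λ.λ.1) (λ.λ.1))) (λ.λ.λ.λ.1)
  step 3: (λ.λ.1) ((λ.0) (λ.λ.λ.1) ((λ.λ.1) (λ.λ.1))) (λ.λ.λ.λ.1)
  step 4: (λ.(λ.0) (λ.λ.λ.1) ((λ.λ.1) (λ.λ.1))) (λ.λ.λ.λ.1)
  step 5: (λ.0) (λ.λ.λ.1) ((λ.λ.1) (λ.λ.1))
  step 6: (λ.λ.λ.1) ((λ.λ.1) (λ.λ.1))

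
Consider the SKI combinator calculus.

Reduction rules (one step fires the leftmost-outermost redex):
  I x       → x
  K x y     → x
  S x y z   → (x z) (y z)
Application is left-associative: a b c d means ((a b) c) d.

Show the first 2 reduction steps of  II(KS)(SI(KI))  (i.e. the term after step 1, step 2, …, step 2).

  start: II(KS)(SI(KI))
  step 1: I(KS)(SI(KI))
  step 2: KS(SI(KI))

Answer: after 2 steps: KS(SI(KI))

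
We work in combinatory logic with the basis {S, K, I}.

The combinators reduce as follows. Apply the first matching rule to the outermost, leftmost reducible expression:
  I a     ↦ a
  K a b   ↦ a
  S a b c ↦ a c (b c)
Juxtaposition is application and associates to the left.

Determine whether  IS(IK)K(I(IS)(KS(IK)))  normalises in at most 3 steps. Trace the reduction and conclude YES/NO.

  start: IS(IK)K(I(IS)(KS(IK)))
  →1  S(IK)K(I(IS)(KS(IK)))
  →2  IK(I(IS)(KS(IK)))(K(I(IS)(KS(IK))))
  →3  K(I(IS)(KS(IK)))(K(I(IS)(KS(IK))))

Answer: NO — after 3 steps the term is K(I(IS)(KS(IK)))(K(I(IS)(KS(IK)))), not yet normal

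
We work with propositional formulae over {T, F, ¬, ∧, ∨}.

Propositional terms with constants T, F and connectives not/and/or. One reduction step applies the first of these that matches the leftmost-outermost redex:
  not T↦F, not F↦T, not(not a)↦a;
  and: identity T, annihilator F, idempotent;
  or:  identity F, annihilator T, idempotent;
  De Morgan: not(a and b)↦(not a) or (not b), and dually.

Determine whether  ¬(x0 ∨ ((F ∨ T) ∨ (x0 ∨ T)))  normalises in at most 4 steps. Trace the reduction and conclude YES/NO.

Answer: NO — after 4 steps the term is ¬x0 ∧ ((T ∧ ¬T) ∧ ¬(x0 ∨ T)), not yet normal

Reduction:
  start: ¬(x0 ∨ ((F ∨ T) ∨ (x0 ∨ T)))
  [1] ¬x0 ∧ ¬((F ∨ T) ∨ (x0 ∨ T))
  [2] ¬x0 ∧ (¬(F ∨ T) ∧ ¬(x0 ∨ T))
  [3] ¬x0 ∧ ((¬F ∧ ¬T) ∧ ¬(x0 ∨ T))
  [4] ¬x0 ∧ ((T ∧ ¬T) ∧ ¬(x0 ∨ T))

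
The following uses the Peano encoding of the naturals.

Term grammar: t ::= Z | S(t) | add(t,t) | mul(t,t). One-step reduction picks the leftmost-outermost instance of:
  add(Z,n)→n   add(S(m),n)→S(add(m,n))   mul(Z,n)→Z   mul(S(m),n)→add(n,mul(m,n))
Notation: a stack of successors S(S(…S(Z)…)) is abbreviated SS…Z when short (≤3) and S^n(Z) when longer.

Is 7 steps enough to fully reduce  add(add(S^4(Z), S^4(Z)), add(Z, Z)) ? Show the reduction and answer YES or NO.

Answer: NO — after 7 steps the term is S(S(S(add(S(add(Z, S^4(Z))), add(Z, Z))))), not yet normal

Derivation:
  start: add(add(S^4(Z), S^4(Z)), add(Z, Z))
  →1  add(S(add(SSSZ, S^4(Z))), add(Z, Z))
  →2  S(add(add(SSSZ, S^4(Z)), add(Z, Z)))
  →3  S(add(S(add(SSZ, S^4(Z))), add(Z, Z)))
  →4  S(S(add(add(SSZ, S^4(Z)), add(Z, Z))))
  →5  S(S(add(S(add(SZ, S^4(Z))), add(Z, Z))))
  →6  S(S(S(add(add(SZ, S^4(Z)), add(Z, Z)))))
  →7  S(S(S(add(S(add(Z, S^4(Z))), add(Z, Z)))))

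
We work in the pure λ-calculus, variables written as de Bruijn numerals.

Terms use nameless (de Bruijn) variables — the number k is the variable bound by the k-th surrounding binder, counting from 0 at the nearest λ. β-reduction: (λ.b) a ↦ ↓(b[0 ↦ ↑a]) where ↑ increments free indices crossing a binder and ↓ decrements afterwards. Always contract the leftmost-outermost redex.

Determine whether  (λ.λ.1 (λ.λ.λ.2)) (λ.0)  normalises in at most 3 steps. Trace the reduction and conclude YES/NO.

Answer: YES — reaches normal form λ.λ.λ.λ.2 in 2 ≤ 3 steps

Working:
  start: (λ.λ.1 (λ.λ.λ.2)) (λ.0)
  [1] λ.(λ.0) (λ.λ.λ.2)
  [2] λ.λ.λ.λ.2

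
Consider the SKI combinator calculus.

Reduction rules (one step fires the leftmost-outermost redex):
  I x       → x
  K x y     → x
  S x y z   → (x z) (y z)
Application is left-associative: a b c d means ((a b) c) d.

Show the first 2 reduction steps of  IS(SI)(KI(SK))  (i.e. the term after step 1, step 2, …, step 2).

  start: IS(SI)(KI(SK))
  step 1: S(SI)(KI(SK))
  step 2: S(SI)I

Answer: after 2 steps: S(SI)I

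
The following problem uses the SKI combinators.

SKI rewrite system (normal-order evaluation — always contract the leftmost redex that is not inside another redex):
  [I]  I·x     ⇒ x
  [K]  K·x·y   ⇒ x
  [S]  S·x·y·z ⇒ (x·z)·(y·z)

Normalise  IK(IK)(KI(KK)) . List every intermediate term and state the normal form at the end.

  start: IK(IK)(KI(KK))
  →1  K(IK)(KI(KK))
  →2  IK
  →3  K

Answer: normal form = K  (in 3 steps)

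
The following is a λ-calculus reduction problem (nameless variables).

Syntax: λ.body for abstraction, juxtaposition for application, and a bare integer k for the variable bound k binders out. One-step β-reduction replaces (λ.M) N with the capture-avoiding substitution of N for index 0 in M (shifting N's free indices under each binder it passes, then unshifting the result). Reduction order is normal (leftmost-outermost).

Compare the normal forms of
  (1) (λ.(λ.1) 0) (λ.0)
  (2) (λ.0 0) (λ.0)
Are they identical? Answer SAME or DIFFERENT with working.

Answer: SAME — A ⇓ λ.0, B ⇓ λ.0

Derivation:
Term A:
  start: (λ.(λ.1) 0) (λ.0)
  →1  (λ.λ.0) (λ.0)
  →2  λ.0

Term B:
  start: (λ.0 0) (λ.0)
  →1  (λ.0) (λ.0)
  →2  λ.0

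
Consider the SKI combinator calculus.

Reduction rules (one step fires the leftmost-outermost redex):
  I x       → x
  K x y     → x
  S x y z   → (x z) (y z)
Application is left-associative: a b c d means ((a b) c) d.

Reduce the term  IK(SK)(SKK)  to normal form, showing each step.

Answer: normal form = SK  (in 2 steps)

Reduction:
  start: IK(SK)(SKK)
  step 1: K(SK)(SKK)
  step 2: SK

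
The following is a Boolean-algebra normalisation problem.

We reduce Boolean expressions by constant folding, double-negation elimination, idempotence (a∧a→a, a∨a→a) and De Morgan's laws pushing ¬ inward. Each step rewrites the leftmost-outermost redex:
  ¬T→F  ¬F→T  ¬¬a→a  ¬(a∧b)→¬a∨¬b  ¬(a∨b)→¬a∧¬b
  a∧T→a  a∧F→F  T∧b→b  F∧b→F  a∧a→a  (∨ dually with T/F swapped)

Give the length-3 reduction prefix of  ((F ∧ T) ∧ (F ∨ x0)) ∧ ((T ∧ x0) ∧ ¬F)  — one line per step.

  start: ((F ∧ T) ∧ (F ∨ x0)) ∧ ((T ∧ x0) ∧ ¬F)
  →1  (F ∧ (F ∨ x0)) ∧ ((T ∧ x0) ∧ ¬F)
  →2  F ∧ ((T ∧ x0) ∧ ¬F)
  →3  F

Answer: after 3 steps: F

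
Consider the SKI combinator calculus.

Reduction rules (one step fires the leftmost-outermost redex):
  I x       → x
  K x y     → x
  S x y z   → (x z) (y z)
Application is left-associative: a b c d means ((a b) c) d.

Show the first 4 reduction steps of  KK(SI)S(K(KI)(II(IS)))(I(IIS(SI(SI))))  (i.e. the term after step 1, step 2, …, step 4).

  start: KK(SI)S(K(KI)(II(IS)))(I(IIS(SI(SI))))
  step 1: KS(K(KI)(II(IS)))(I(IIS(SI(SI))))
  step 2: S(I(IIS(SI(SI))))
  step 3: S(IIS(SI(SI)))
  step 4: S(IS(SI(SI)))

Answer: after 4 steps: S(IS(SI(SI)))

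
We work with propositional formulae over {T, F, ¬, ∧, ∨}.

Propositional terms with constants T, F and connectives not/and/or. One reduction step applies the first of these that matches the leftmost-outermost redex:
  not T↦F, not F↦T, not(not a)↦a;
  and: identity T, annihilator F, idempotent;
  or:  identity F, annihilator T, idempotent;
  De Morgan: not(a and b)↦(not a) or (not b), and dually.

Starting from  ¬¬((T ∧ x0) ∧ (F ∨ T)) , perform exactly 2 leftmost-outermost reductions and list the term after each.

  start: ¬¬((T ∧ x0) ∧ (F ∨ T))
  step 1: (T ∧ x0) ∧ (F ∨ T)
  step 2: x0 ∧ (F ∨ T)

Answer: after 2 steps: x0 ∧ (F ∨ T)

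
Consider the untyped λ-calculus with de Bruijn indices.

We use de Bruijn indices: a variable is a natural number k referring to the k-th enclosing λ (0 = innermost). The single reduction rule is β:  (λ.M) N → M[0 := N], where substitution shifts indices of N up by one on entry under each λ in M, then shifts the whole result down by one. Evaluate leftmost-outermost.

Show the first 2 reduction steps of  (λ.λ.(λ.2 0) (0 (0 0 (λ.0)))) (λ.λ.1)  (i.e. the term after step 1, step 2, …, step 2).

  start: (λ.λ.(λ.2 0) (0 (0 0 (λ.0)))) (λ.λ.1)
  step 1: λ.(λ.(λ.λ.1) 0) (0 (0 0 (λ.0)))
  step 2: λ.(λ.λ.1) (0 (0 0 (λ.0)))

Answer: after 2 steps: λ.(λ.λ.1) (0 (0 0 (λ.0)))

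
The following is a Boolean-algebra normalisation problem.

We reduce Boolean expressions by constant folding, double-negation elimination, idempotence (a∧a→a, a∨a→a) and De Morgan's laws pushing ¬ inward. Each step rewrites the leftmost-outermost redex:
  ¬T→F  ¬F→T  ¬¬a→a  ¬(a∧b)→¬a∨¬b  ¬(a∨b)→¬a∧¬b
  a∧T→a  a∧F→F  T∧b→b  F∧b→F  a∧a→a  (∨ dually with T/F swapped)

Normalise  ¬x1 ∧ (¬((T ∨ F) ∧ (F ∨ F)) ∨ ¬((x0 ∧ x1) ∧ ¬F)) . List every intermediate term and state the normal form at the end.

  start: ¬x1 ∧ (¬((T ∨ F) ∧ (F ∨ F)) ∨ ¬((x0 ∧ x1) ∧ ¬F))
  [1] ¬x1 ∧ ((¬(T ∨ F) ∨ ¬(F ∨ F)) ∨ ¬((x0 ∧ x1) ∧ ¬F))
  [2] ¬x1 ∧ (((¬T ∧ ¬F) ∨ ¬(F ∨ F)) ∨ ¬((x0 ∧ x1) ∧ ¬F))
  [3] ¬x1 ∧ (((F ∧ ¬F) ∨ ¬(F ∨ F)) ∨ ¬((x0 ∧ x1) ∧ ¬F))
  [4] ¬x1 ∧ ((F ∨ ¬(F ∨ F)) ∨ ¬((x0 ∧ x1) ∧ ¬F))
  [5] ¬x1 ∧ (¬(F ∨ F) ∨ ¬((x0 ∧ x1) ∧ ¬F))
  [6] ¬x1 ∧ ((¬F ∧ ¬F) ∨ ¬((x0 ∧ x1) ∧ ¬F))
  [7] ¬x1 ∧ (¬F ∨ ¬((x0 ∧ x1) ∧ ¬F))
  [8] ¬x1 ∧ (T ∨ ¬((x0 ∧ x1) ∧ ¬F))
  [9] ¬x1 ∧ T
  [10] ¬x1

Answer: normal form = ¬x1  (in 10 steps)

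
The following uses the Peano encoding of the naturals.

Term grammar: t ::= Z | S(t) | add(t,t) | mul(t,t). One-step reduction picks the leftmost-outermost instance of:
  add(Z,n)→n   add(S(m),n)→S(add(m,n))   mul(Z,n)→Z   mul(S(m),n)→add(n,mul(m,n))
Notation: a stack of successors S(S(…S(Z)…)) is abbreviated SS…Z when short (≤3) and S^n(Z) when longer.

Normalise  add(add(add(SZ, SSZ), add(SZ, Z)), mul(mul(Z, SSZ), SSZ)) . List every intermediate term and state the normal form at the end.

  start: add(add(add(SZ, SSZ), add(SZ, Z)), mul(mul(Z, SSZ), SSZ))
  step 1: add(add(S(add(Z, SSZ)), add(SZ, Z)), mul(mul(Z, SSZ), SSZ))
  step 2: add(S(add(add(Z, SSZ), add(SZ, Z))), mul(mul(Z, SSZ), SSZ))
  step 3: S(add(add(add(Z, SSZ), add(SZ, Z)), mul(mul(Z, SSZ), SSZ)))
  step 4: S(add(add(SSZ, add(SZ, Z)), mul(mul(Z, SSZ), SSZ)))
  step 5: S(add(S(add(SZ, add(SZ, Z))), mul(mul(Z, SSZ), SSZ)))
  step 6: S(S(add(add(SZ, add(SZ, Z)), mul(mul(Z, SSZ), SSZ))))
  step 7: S(S(add(S(add(Z, add(SZ, Z))), mul(mul(Z, SSZ), SSZ))))
  step 8: S(S(S(add(add(Z, add(SZ, Z)), mul(mul(Z, SSZ), SSZ)))))
  step 9: S(S(S(add(add(SZ, Z), mul(mul(Z, SSZ), SSZ)))))
  step 10: S(S(S(add(S(add(Z, Z)), mul(mul(Z, SSZ), SSZ)))))
  step 11: S(S(S(S(add(add(Z, Z), mul(mul(Z, SSZ), SSZ))))))
  step 12: S(S(S(S(add(Z, mul(mul(Z, SSZ), SSZ))))))
  step 13: S(S(S(S(mul(mul(Z, SSZ), SSZ)))))
  step 14: S(S(S(S(mul(Z, SSZ)))))
  step 15: S^4(Z)

Answer: normal form = S^4(Z)  (in 15 steps)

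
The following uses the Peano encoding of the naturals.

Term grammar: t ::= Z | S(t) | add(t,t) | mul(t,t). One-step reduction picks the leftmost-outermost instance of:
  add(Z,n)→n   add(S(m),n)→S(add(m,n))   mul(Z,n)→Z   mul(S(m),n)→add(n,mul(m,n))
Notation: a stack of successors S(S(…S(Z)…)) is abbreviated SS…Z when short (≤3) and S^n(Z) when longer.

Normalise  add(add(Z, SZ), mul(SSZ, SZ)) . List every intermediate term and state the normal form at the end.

  start: add(add(Z, SZ), mul(SSZ, SZ))
  →1  add(SZ, mul(SSZ, SZ))
  →2  S(add(Z, mul(SSZ, SZ)))
  →3  S(mul(SSZ, SZ))
  →4  S(add(SZ, mul(SZ, SZ)))
  →5  S(S(add(Z, mul(SZ, SZ))))
  →6  S(S(mul(SZ, SZ)))
  →7  S(S(add(SZ, mul(Z, SZ))))
  →8  S(S(S(add(Z, mul(Z, SZ)))))
  →9  S(S(S(mul(Z, SZ))))
  →10  SSSZ

Answer: normal form = SSSZ  (in 10 steps)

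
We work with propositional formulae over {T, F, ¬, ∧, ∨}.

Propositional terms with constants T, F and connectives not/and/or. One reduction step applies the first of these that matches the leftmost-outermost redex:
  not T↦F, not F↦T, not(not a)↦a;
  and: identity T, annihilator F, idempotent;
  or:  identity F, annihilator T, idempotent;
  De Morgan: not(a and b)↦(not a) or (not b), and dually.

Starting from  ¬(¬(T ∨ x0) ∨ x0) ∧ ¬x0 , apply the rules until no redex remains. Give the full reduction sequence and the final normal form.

  start: ¬(¬(T ∨ x0) ∨ x0) ∧ ¬x0
  step 1: (¬¬(T ∨ x0) ∧ ¬x0) ∧ ¬x0
  step 2: ((T ∨ x0) ∧ ¬x0) ∧ ¬x0
  step 3: (T ∧ ¬x0) ∧ ¬x0
  step 4: ¬x0 ∧ ¬x0
  step 5: ¬x0

Answer: normal form = ¬x0  (in 5 steps)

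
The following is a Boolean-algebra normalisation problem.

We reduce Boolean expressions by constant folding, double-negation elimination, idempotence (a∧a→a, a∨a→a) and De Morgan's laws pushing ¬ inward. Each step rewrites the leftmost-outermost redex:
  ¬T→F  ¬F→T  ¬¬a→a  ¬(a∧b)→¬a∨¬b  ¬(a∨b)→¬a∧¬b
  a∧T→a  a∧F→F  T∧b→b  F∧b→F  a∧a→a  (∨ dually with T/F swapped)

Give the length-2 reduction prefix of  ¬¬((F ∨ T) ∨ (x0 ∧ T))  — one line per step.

  start: ¬¬((F ∨ T) ∨ (x0 ∧ T))
  →1  (F ∨ T) ∨ (x0 ∧ T)
  →2  T ∨ (x0 ∧ T)

Answer: after 2 steps: T ∨ (x0 ∧ T)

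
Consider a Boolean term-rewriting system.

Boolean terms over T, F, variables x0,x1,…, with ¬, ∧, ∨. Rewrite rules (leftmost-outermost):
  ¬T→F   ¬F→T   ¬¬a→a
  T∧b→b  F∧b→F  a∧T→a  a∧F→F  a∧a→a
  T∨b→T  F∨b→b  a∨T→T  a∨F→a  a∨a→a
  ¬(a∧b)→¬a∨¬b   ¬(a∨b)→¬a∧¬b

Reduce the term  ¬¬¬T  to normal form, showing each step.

  start: ¬¬¬T
  →1  ¬T
  →2  F

Answer: normal form = F  (in 2 steps)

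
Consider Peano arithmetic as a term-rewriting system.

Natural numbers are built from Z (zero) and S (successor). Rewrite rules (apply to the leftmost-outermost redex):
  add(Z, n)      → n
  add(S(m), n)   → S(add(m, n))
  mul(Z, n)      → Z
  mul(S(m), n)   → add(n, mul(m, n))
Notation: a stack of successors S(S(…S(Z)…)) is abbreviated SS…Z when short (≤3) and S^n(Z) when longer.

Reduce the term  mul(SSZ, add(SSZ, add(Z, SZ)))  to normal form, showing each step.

  start: mul(SSZ, add(SSZ, add(Z, SZ)))
  step 1: add(add(SSZ, add(Z, SZ)), mul(SZ, add(SSZ, add(Z, SZ))))
  step 2: add(S(add(SZ, add(Z, SZ))), mul(SZ, add(SSZ, add(Z, SZ))))
  step 3: S(add(add(SZ, add(Z, SZ)), mul(SZ, add(SSZ, add(Z, SZ)))))
  step 4: S(add(S(add(Z, add(Z, SZ))), mul(SZ, add(SSZ, add(Z, SZ)))))
  step 5: S(S(add(add(Z, add(Z, SZ)), mul(SZ, add(SSZ, add(Z, SZ))))))
  step 6: S(S(add(add(Z, SZ), mul(SZ, add(SSZ, add(Z, SZ))))))
  step 7: S(S(add(SZ, mul(SZ, add(SSZ, add(Z, SZ))))))
  step 8: S(S(S(add(Z, mul(SZ, add(SSZ, add(Z, SZ)))))))
  step 9: S(S(S(mul(SZ, add(SSZ, add(Z, SZ))))))
  step 10: S(S(S(add(add(SSZ, add(Z, SZ)), mul(Z, add(SSZ, add(Z, SZ)))))))
  step 11: S(S(S(add(S(add(SZ, add(Z, SZ))), mul(Z, add(SSZ, add(Z, SZ)))))))
  step 12: S(S(S(S(add(add(SZ, add(Z, SZ)), mul(Z, add(SSZ, add(Z, SZ))))))))
  step 13: S(S(S(S(add(S(add(Z, add(Z, SZ))), mul(Z, add(SSZ, add(Z, SZ))))))))
  step 14: S(S(S(S(S(add(add(Z, add(Z, SZ)), mul(Z, add(SSZ, add(Z, SZ)))))))))
  step 15: S(S(S(S(S(add(add(Z, SZ), mul(Z, add(SSZ, add(Z, SZ)))))))))
  step 16: S(S(S(S(S(add(SZ, mul(Z, add(SSZ, add(Z, SZ)))))))))
  step 17: S(S(S(S(S(S(add(Z, mul(Z, add(SSZ, add(Z, SZ))))))))))
  step 18: S(S(S(S(S(S(mul(Z, add(SSZ, add(Z, SZ)))))))))
  step 19: S^6(Z)

Answer: normal form = S^6(Z)  (in 19 steps)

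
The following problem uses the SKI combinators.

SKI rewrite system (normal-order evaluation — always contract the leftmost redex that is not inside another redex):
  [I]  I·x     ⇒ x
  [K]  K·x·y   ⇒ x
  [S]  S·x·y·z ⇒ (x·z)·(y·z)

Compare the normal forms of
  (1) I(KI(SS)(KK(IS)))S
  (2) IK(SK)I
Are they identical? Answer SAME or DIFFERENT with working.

Term A:
  start: I(KI(SS)(KK(IS)))S
  →1  KI(SS)(KK(IS))S
  →2  I(KK(IS))S
  →3  KK(IS)S
  →4  KS

Term B:
  start: IK(SK)I
  →1  K(SK)I
  →2  SK

Answer: DIFFERENT — A ⇓ KS, B ⇓ SK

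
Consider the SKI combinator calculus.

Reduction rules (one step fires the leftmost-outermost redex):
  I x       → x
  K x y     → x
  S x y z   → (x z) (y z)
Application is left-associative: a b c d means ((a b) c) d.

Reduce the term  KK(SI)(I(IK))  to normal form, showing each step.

Answer: normal form = KK  (in 3 steps)

Derivation:
  start: KK(SI)(I(IK))
  step 1: K(I(IK))
  step 2: K(IK)
  step 3: KK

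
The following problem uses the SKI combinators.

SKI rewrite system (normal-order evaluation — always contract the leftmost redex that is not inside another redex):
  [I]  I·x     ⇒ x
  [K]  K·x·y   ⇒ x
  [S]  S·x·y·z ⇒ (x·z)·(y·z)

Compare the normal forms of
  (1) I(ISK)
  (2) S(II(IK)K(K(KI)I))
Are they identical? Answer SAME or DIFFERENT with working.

Answer: SAME — A ⇓ SK, B ⇓ SK

Reduction:
Term A:
  start: I(ISK)
  step 1: ISK
  step 2: SK

Term B:
  start: S(II(IK)K(K(KI)I))
  step 1: S(I(IK)K(K(KI)I))
  step 2: S(IKK(K(KI)I))
  step 3: S(KK(K(KI)I))
  step 4: SK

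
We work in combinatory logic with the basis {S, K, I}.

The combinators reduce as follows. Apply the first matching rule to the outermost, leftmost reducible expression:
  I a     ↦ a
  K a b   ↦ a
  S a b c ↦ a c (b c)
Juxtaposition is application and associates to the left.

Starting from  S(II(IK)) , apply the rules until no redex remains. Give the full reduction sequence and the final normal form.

Answer: normal form = SK  (in 3 steps)

Derivation:
  start: S(II(IK))
  [1] S(I(IK))
  [2] S(IK)
  [3] SK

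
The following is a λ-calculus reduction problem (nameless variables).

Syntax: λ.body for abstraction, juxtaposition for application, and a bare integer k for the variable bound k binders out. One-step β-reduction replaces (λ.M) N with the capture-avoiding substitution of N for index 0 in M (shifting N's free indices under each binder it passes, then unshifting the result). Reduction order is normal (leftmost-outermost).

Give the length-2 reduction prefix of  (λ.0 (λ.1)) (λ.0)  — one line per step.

  start: (λ.0 (λ.1)) (λ.0)
  step 1: (λ.0) (λ.λ.0)
  step 2: λ.λ.0

Answer: after 2 steps: λ.λ.0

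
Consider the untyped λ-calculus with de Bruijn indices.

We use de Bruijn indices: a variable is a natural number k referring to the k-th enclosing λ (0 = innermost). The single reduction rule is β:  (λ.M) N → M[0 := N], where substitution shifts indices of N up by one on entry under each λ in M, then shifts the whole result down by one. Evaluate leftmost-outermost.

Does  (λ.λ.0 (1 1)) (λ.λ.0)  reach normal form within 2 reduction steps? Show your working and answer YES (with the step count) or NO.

  start: (λ.λ.0 (1 1)) (λ.λ.0)
  [1] λ.0 ((λ.λ.0) (λ.λ.0))
  [2] λ.0 (λ.0)

Answer: YES — reaches normal form λ.0 (λ.0) in 2 ≤ 2 steps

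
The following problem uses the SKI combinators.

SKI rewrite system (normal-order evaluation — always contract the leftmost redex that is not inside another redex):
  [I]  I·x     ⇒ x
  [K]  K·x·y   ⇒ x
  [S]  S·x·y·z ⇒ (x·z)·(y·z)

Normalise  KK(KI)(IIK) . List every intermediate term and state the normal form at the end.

  start: KK(KI)(IIK)
  →1  K(IIK)
  →2  K(IK)
  →3  KK

Answer: normal form = KK  (in 3 steps)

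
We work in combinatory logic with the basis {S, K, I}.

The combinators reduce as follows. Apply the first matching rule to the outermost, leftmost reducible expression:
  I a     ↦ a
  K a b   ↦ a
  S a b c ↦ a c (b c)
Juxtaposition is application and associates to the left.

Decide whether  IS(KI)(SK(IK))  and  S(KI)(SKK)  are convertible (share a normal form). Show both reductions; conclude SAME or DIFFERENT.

Term A:
  start: IS(KI)(SK(IK))
  →1  S(KI)(SK(IK))
  →2  S(KI)(SKK)

Term B:
  start: S(KI)(SKK)

Answer: SAME — A ⇓ S(KI)(SKK), B ⇓ S(KI)(SKK)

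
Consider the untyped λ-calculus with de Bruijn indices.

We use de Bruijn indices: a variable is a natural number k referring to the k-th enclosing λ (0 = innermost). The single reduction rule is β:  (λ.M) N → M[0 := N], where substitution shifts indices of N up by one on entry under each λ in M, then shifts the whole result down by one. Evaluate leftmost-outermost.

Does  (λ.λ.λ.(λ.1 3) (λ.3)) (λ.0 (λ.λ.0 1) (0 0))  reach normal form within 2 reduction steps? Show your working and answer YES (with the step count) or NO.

Answer: YES — reaches normal form λ.λ.0 (λ.0 (λ.λ.0 1) (0 0)) in 2 ≤ 2 steps

Derivation:
  start: (λ.λ.λ.(λ.1 3) (λ.3)) (λ.0 (λ.λ.0 1) (0 0))
  [1] λ.λ.(λ.1 (λ.0 (λ.λ.0 1) (0 0))) (λ.λ.0 (λ.λ.0 1) (0 0))
  [2] λ.λ.0 (λ.0 (λ.λ.0 1) (0 0))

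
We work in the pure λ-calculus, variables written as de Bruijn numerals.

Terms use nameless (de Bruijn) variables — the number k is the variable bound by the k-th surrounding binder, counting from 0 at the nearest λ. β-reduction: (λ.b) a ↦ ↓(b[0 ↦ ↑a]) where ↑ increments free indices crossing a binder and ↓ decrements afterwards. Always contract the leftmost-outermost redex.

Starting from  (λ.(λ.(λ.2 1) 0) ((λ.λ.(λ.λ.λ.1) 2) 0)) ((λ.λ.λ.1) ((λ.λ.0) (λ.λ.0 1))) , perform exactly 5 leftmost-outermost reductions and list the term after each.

  start: (λ.(λ.(λ.2 1) 0) ((λ.λ.(λ.λ.λ.1) 2) 0)) ((λ.λ.λ.1) ((λ.λ.0) (λ.λ.0 1)))
  →1  (λ.(λ.(λ.λ.λ.1) ((λ.λ.0) (λ.λ.0 1)) 1) 0) ((λ.λ.(λ.λ.λ.1) ((λ.λ.λ.1) ((λ.λ.0) (λ.λ.0 1)))) ((λ.λ.λ.1) ((λ.λ.0) (λ.λ.0 1))))
  →2  (λ.(λ.λ.λ.1) ((λ.λ.0) (λ.λ.0 1)) ((λ.λ.(λ.λ.λ.1) ((λ.λ.λ.1) ((λ.λ.0) (λ.λ.0 1)))) ((λ.λ.λ.1) ((λ.λ.0) (λ.λ.0 1))))) ((λ.λ.(λ.λ.λ.1) ((λ.λ.λ.1) ((λ.λ.0) (λ.λ.0 1)))) ((λ.λ.λ.1) ((λ.λ.0) (λ.λ.0 1))))
  →3  (λ.λ.λ.1) ((λ.λ.0) (λ.λ.0 1)) ((λ.λ.(λ.λ.λ.1) ((λ.λ.λ.1) ((λ.λ.0) (λ.λ.0 1)))) ((λ.λ.λ.1) ((λ.λ.0) (λ.λ.0 1))))
  →4  (λ.λ.1) ((λ.λ.(λ.λ.λ.1) ((λ.λ.λ.1) ((λ.λ.0) (λ.λ.0 1)))) ((λ.λ.λ.1) ((λ.λ.0) (λ.λ.0 1))))
  →5  λ.(λ.λ.(λ.λ.λ.1) ((λ.λ.λ.1) ((λ.λ.0) (λ.λ.0 1)))) ((λ.λ.λ.1) ((λ.λ.0) (λ.λ.0 1)))

Answer: after 5 steps: λ.(λ.λ.(λ.λ.λ.1) ((λ.λ.λ.1) ((λ.λ.0) (λ.λ.0 1)))) ((λ.λ.λ.1) ((λ.λ.0) (λ.λ.0 1)))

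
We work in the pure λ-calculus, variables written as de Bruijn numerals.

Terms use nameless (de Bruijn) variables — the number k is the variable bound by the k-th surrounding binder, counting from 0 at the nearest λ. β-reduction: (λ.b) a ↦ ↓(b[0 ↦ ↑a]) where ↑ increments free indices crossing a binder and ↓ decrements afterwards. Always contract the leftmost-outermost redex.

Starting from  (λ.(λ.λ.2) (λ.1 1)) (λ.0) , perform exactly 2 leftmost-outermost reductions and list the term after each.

Answer: after 2 steps: λ.λ.0

Working:
  start: (λ.(λ.λ.2) (λ.1 1)) (λ.0)
  step 1: (λ.λ.λ.0) (λ.(λ.0) (λ.0))
  step 2: λ.λ.0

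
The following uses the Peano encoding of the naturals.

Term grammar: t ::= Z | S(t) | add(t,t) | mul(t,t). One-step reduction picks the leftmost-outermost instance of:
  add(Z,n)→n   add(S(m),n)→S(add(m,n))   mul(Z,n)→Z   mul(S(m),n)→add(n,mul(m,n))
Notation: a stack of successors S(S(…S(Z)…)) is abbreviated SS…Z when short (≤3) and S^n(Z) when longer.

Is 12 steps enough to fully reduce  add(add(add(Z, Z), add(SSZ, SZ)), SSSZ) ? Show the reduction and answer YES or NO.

  start: add(add(add(Z, Z), add(SSZ, SZ)), SSSZ)
  [1] add(add(Z, add(SSZ, SZ)), SSSZ)
  [2] add(add(SSZ, SZ), SSSZ)
  [3] add(S(add(SZ, SZ)), SSSZ)
  [4] S(add(add(SZ, SZ), SSSZ))
  [5] S(add(S(add(Z, SZ)), SSSZ))
  [6] S(S(add(add(Z, SZ), SSSZ)))
  [7] S(S(add(SZ, SSSZ)))
  [8] S(S(S(add(Z, SSSZ))))
  [9] S^6(Z)

Answer: YES — reaches normal form S^6(Z) in 9 ≤ 12 steps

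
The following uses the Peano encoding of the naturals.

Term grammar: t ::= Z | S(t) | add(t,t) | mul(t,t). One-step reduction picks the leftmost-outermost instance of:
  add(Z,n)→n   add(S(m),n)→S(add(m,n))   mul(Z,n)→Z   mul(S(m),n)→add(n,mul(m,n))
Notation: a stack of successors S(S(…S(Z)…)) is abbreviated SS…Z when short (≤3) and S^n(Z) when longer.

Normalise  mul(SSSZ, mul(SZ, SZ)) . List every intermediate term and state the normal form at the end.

  start: mul(SSSZ, mul(SZ, SZ))
  step 1: add(mul(SZ, SZ), mul(SSZ, mul(SZ, SZ)))
  step 2: add(add(SZ, mul(Z, SZ)), mul(SSZ, mul(SZ, SZ)))
  step 3: add(S(add(Z, mul(Z, SZ))), mul(SSZ, mul(SZ, SZ)))
  step 4: S(add(add(Z, mul(Z, SZ)), mul(SSZ, mul(SZ, SZ))))
  step 5: S(add(mul(Z, SZ), mul(SSZ, mul(SZ, SZ))))
  step 6: S(add(Z, mul(SSZ, mul(SZ, SZ))))
  step 7: S(mul(SSZ, mul(SZ, SZ)))
  step 8: S(add(mul(SZ, SZ), mul(SZ, mul(SZ, SZ))))
  step 9: S(add(add(SZ, mul(Z, SZ)), mul(SZ, mul(SZ, SZ))))
  step 10: S(add(S(add(Z, mul(Z, SZ))), mul(SZ, mul(SZ, SZ))))
  step 11: S(S(add(add(Z, mul(Z, SZ)), mul(SZ, mul(SZ, SZ)))))
  step 12: S(S(add(mul(Z, SZ), mul(SZ, mul(SZ, SZ)))))
  step 13: S(S(add(Z, mul(SZ, mul(SZ, SZ)))))
  step 14: S(S(mul(SZ, mul(SZ, SZ))))
  step 15: S(S(add(mul(SZ, SZ), mul(Z, mul(SZ, SZ)))))
  step 16: S(S(add(add(SZ, mul(Z, SZ)), mul(Z, mul(SZ, SZ)))))
  step 17: S(S(add(S(add(Z, mul(Z, SZ))), mul(Z, mul(SZ, SZ)))))
  step 18: S(S(S(add(add(Z, mul(Z, SZ)), mul(Z, mul(SZ, SZ))))))
  step 19: S(S(S(add(mul(Z, SZ), mul(Z, mul(SZ, SZ))))))
  step 20: S(S(S(add(Z, mul(Z, mul(SZ, SZ))))))
  step 21: S(S(S(mul(Z, mul(SZ, SZ)))))
  step 22: SSSZ

Answer: normal form = SSSZ  (in 22 steps)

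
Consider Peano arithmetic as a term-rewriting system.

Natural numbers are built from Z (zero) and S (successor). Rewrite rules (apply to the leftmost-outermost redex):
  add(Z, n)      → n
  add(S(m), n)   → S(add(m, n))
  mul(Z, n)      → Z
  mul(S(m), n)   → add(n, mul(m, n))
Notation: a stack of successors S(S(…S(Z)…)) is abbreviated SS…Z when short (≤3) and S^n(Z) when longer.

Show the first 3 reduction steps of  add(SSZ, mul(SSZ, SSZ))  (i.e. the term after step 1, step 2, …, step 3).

Answer: after 3 steps: S(S(mul(SSZ, SSZ)))

Working:
  start: add(SSZ, mul(SSZ, SSZ))
  [1] S(add(SZ, mul(SSZ, SSZ)))
  [2] S(S(add(Z, mul(SSZ, SSZ))))
  [3] S(S(mul(SSZ, SSZ)))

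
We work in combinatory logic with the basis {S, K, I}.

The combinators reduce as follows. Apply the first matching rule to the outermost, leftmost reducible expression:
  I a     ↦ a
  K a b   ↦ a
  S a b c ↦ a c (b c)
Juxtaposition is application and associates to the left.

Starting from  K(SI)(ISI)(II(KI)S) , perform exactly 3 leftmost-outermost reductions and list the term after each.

  start: K(SI)(ISI)(II(KI)S)
  [1] SI(II(KI)S)
  [2] SI(I(KI)S)
  [3] SI(KIS)

Answer: after 3 steps: SI(KIS)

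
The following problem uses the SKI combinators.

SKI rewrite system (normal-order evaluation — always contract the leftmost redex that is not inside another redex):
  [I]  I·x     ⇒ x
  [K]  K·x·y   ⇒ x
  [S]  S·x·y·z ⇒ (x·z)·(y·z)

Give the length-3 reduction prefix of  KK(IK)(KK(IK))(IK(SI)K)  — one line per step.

  start: KK(IK)(KK(IK))(IK(SI)K)
  step 1: K(KK(IK))(IK(SI)K)
  step 2: KK(IK)
  step 3: K

Answer: after 3 steps: K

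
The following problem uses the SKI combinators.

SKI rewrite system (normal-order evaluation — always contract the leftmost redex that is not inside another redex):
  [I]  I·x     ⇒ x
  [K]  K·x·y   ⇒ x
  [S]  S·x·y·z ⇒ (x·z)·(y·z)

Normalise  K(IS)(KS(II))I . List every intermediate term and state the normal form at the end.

  start: K(IS)(KS(II))I
  step 1: ISI
  step 2: SI

Answer: normal form = SI  (in 2 steps)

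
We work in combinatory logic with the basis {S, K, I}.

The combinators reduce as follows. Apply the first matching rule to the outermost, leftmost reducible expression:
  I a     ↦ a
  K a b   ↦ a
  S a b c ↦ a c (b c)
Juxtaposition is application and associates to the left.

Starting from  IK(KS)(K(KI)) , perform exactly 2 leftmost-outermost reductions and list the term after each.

Answer: after 2 steps: KS

Reduction:
  start: IK(KS)(K(KI))
  step 1: K(KS)(K(KI))
  step 2: KS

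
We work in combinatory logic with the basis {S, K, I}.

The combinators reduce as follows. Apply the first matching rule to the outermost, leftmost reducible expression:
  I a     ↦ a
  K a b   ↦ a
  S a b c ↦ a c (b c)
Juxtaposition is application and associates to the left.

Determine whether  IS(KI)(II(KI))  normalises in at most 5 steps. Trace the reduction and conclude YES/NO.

  start: IS(KI)(II(KI))
  →1  S(KI)(II(KI))
  →2  S(KI)(I(KI))
  →3  S(KI)(KI)

Answer: YES — reaches normal form S(KI)(KI) in 3 ≤ 5 steps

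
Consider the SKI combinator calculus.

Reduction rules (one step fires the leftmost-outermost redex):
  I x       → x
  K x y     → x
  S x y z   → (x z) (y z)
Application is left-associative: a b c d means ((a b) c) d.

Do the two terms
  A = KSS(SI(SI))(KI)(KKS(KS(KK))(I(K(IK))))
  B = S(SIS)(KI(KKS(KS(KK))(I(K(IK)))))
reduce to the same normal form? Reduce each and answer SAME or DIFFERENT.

Answer: SAME — A ⇓ S(SIS)I, B ⇓ S(SIS)I

Reduction:
Term A:
  start: KSS(SI(SI))(KI)(KKS(KS(KK))(I(K(IK))))
  step 1: S(SI(SI))(KI)(KKS(KS(KK))(I(K(IK))))
  step 2: SI(SI)(KKS(KS(KK))(I(K(IK))))(KI(KKS(KS(KK))(I(K(IK)))))
  step 3: I(KKS(KS(KK))(I(K(IK))))(SI(KKS(KS(KK))(I(K(IK)))))(KI(KKS(KS(KK))(I(K(IK)))))
  step 4: KKS(KS(KK))(I(K(IK)))(SI(KKS(KS(KK))(I(K(IK)))))(KI(KKS(KS(KK))(I(K(IK)))))
  step 5: K(KS(KK))(I(K(IK)))(SI(KKS(KS(KK))(I(K(IK)))))(KI(KKS(KS(KK))(I(K(IK)))))
  step 6: KS(KK)(SI(KKS(KS(KK))(I(K(IK)))))(KI(KKS(KS(KK))(I(K(IK)))))
  step 7: S(SI(KKS(KS(KK))(I(K(IK)))))(KI(KKS(KS(KK))(I(K(IK)))))
  step 8: S(SI(K(KS(KK))(I(K(IK)))))(KI(KKS(KS(KK))(I(K(IK)))))
  step 9: S(SI(KS(KK)))(KI(KKS(KS(KK))(I(K(IK)))))
  step 10: S(SIS)(KI(KKS(KS(KK))(I(K(IK)))))
  step 11: S(SIS)I

Term B:
  start: S(SIS)(KI(KKS(KS(KK))(I(K(IK)))))
  step 1: S(SIS)I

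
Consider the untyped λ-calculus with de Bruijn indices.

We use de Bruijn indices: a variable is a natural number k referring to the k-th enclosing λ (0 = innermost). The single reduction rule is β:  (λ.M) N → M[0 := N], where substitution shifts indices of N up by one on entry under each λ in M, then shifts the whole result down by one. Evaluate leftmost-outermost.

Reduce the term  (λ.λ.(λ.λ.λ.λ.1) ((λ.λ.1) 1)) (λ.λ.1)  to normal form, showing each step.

  start: (λ.λ.(λ.λ.λ.λ.1) ((λ.λ.1) 1)) (λ.λ.1)
  [1] λ.(λ.λ.λ.λ.1) ((λ.λ.1) (λ.λ.1))
  [2] λ.λ.λ.λ.1

Answer: normal form = λ.λ.λ.λ.1  (in 2 steps)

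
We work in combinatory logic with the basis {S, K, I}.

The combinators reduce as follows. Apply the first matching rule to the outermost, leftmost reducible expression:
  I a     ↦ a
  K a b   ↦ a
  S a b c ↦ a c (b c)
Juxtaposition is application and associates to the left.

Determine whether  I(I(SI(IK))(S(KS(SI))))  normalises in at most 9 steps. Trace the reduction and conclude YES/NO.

  start: I(I(SI(IK))(S(KS(SI))))
  →1  I(SI(IK))(S(KS(SI)))
  →2  SI(IK)(S(KS(SI)))
  →3  I(S(KS(SI)))(IK(S(KS(SI))))
  →4  S(KS(SI))(IK(S(KS(SI))))
  →5  SS(IK(S(KS(SI))))
  →6  SS(K(S(KS(SI))))
  →7  SS(K(SS))

Answer: YES — reaches normal form SS(K(SS)) in 7 ≤ 9 steps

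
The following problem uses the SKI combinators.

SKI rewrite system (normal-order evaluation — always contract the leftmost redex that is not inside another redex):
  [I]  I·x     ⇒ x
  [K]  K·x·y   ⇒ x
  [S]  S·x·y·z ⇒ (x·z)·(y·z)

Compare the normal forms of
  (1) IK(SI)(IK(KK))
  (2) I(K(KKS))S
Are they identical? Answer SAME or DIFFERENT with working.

Term A:
  start: IK(SI)(IK(KK))
  step 1: K(SI)(IK(KK))
  step 2: SI

Term B:
  start: I(K(KKS))S
  step 1: K(KKS)S
  step 2: KKS
  step 3: K

Answer: DIFFERENT — A ⇓ SI, B ⇓ K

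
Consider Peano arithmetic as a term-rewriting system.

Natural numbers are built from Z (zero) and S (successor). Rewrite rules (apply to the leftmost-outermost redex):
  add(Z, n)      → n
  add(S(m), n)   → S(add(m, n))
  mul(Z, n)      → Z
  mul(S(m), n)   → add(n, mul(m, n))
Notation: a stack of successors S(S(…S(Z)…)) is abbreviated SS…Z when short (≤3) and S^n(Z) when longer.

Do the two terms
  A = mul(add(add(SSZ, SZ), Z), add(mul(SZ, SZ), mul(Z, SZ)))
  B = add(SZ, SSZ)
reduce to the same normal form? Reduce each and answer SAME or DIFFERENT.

Answer: SAME — A ⇓ SSSZ, B ⇓ SSSZ

Reduction:
Term A:
  start: mul(add(add(SSZ, SZ), Z), add(mul(SZ, SZ), mul(Z, SZ)))
  step 1: mul(add(S(add(SZ, SZ)), Z), add(mul(SZ, SZ), mul(Z, SZ)))
  step 2: mul(S(add(add(SZ, SZ), Z)), add(mul(SZ, SZ), mul(Z, SZ)))
  step 3: add(add(mul(SZ, SZ), mul(Z, SZ)), mul(add(add(SZ, SZ), Z), add(mul(SZ, SZ), mul(Z, SZ))))
  step 4: add(add(add(SZ, mul(Z, SZ)), mul(Z, SZ)), mul(add(add(SZ, SZ), Z), add(mul(SZ, SZ), mul(Z, SZ))))
  step 5: add(add(S(add(Z, mul(Z, SZ))), mul(Z, SZ)), mul(add(add(SZ, SZ), Z), add(mul(SZ, SZ), mul(Z, SZ))))
  step 6: add(S(add(add(Z, mul(Z, SZ)), mul(Z, SZ))), mul(add(add(SZ, SZ), Z), add(mul(SZ, SZ), mul(Z, SZ))))
  step 7: S(add(add(add(Z, mul(Z, SZ)), mul(Z, SZ)), mul(add(add(SZ, SZ), Z), add(mul(SZ, SZ), mul(Z, SZ)))))
  step 8: S(add(add(mul(Z, SZ), mul(Z, SZ)), mul(add(add(SZ, SZ), Z), add(mul(SZ, SZ), mul(Z, SZ)))))
  step 9: S(add(add(Z, mul(Z, SZ)), mul(add(add(SZ, SZ), Z), add(mul(SZ, SZ), mul(Z, SZ)))))
  step 10: S(add(mul(Z, SZ), mul(add(add(SZ, SZ), Z), add(mul(SZ, SZ), mul(Z, SZ)))))
  step 11: S(add(Z, mul(add(add(SZ, SZ), Z), add(mul(SZ, SZ), mul(Z, SZ)))))
  step 12: S(mul(add(add(SZ, SZ), Z), add(mul(SZ, SZ), mul(Z, SZ))))
  step 13: S(mul(add(S(add(Z, SZ)), Z), add(mul(SZ, SZ), mul(Z, SZ))))
  step 14: S(mul(S(add(add(Z, SZ), Z)), add(mul(SZ, SZ), mul(Z, SZ))))
  step 15: S(add(add(mul(SZ, SZ), mul(Z, SZ)), mul(add(add(Z, SZ), Z), add(mul(SZ, SZ), mul(Z, SZ)))))
  step 16: S(add(add(add(SZ, mul(Z, SZ)), mul(Z, SZ)), mul(add(add(Z, SZ), Z), add(mul(SZ, SZ), mul(Z, SZ)))))
  step 17: S(add(add(S(add(Z, mul(Z, SZ))), mul(Z, SZ)), mul(add(add(Z, SZ), Z), add(mul(SZ, SZ), mul(Z, SZ)))))
  step 18: S(add(S(add(add(Z, mul(Z, SZ)), mul(Z, SZ))), mul(add(add(Z, SZ), Z), add(mul(SZ, SZ), mul(Z, SZ)))))
  step 19: S(S(add(add(add(Z, mul(Z, SZ)), mul(Z, SZ)), mul(add(add(Z, SZ), Z), add(mul(SZ, SZ), mul(Z, SZ))))))
  step 20: S(S(add(add(mul(Z, SZ), mul(Z, SZ)), mul(add(add(Z, SZ), Z), add(mul(SZ, SZ), mul(Z, SZ))))))
  step 21: S(S(add(add(Z, mul(Z, SZ)), mul(add(add(Z, SZ), Z), add(mul(SZ, SZ), mul(Z, SZ))))))
  step 22: S(S(add(mul(Z, SZ), mul(add(add(Z, SZ), Z), add(mul(SZ, SZ), mul(Z, SZ))))))
  step 23: S(S(add(Z, mul(add(add(Z, SZ), Z), add(mul(SZ, SZ), mul(Z, SZ))))))
  step 24: S(S(mul(add(add(Z, SZ), Z), add(mul(SZ, SZ), mul(Z, SZ)))))
  step 25: S(S(mul(add(SZ, Z), add(mul(SZ, SZ), mul(Z, SZ)))))
  step 26: S(S(mul(S(add(Z, Z)), add(mul(SZ, SZ), mul(Z, SZ)))))
  step 27: S(S(add(add(mul(SZ, SZ), mul(Z, SZ)), mul(add(Z, Z), add(mul(SZ, SZ), mul(Z, SZ))))))
  step 28: S(S(add(add(add(SZ, mul(Z, SZ)), mul(Z, SZ)), mul(add(Z, Z), add(mul(SZ, SZ), mul(Z, SZ))))))
  step 29: S(S(add(add(S(add(Z, mul(Z, SZ))), mul(Z, SZ)), mul(add(Z, Z), add(mul(SZ, SZ), mul(Z, SZ))))))
  step 30: S(S(add(S(add(add(Z, mul(Z, SZ)), mul(Z, SZ))), mul(add(Z, Z), add(mul(SZ, SZ), mul(Z, SZ))))))
  step 31: S(S(S(add(add(add(Z, mul(Z, SZ)), mul(Z, SZ)), mul(add(Z, Z), add(mul(SZ, SZ), mul(Z, SZ)))))))
  step 32: S(S(S(add(add(mul(Z, SZ), mul(Z, SZ)), mul(add(Z, Z), add(mul(SZ, SZ), mul(Z, SZ)))))))
  step 33: S(S(S(add(add(Z, mul(Z, SZ)), mul(add(Z, Z), add(mul(SZ, SZ), mul(Z, SZ)))))))
  step 34: S(S(S(add(mul(Z, SZ), mul(add(Z, Z), add(mul(SZ, SZ), mul(Z, SZ)))))))
  step 35: S(S(S(add(Z, mul(add(Z, Z), add(mul(SZ, SZ), mul(Z, SZ)))))))
  step 36: S(S(S(mul(add(Z, Z), add(mul(SZ, SZ), mul(Z, SZ))))))
  step 37: S(S(S(mul(Z, add(mul(SZ, SZ), mul(Z, SZ))))))
  step 38: SSSZ

Term B:
  start: add(SZ, SSZ)
  step 1: S(add(Z, SSZ))
  step 2: SSSZ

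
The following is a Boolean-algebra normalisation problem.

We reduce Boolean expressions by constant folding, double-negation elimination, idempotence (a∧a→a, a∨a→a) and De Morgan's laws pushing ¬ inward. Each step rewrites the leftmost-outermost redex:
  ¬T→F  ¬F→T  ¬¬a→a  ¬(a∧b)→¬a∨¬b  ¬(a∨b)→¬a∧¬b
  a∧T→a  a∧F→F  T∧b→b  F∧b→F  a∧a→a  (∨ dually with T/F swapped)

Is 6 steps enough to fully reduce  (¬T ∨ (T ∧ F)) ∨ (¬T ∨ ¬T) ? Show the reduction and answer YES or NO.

  start: (¬T ∨ (T ∧ F)) ∨ (¬T ∨ ¬T)
  step 1: (F ∨ (T ∧ F)) ∨ (¬T ∨ ¬T)
  step 2: (T ∧ F) ∨ (¬T ∨ ¬T)
  step 3: F ∨ (¬T ∨ ¬T)
  step 4: ¬T ∨ ¬T
  step 5: ¬T
  step 6: F

Answer: YES — reaches normal form F in 6 ≤ 6 steps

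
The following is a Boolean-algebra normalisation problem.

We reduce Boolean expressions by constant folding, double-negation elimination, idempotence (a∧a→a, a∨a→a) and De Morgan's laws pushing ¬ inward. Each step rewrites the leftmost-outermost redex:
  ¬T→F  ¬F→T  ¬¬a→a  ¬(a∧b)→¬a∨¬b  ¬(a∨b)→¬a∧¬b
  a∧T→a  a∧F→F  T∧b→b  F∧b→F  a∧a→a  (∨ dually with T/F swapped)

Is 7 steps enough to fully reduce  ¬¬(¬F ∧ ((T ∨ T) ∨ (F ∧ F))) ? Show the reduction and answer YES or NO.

Answer: YES — reaches normal form T in 5 ≤ 7 steps

Derivation:
  start: ¬¬(¬F ∧ ((T ∨ T) ∨ (F ∧ F)))
  →1  ¬F ∧ ((T ∨ T) ∨ (F ∧ F))
  →2  T ∧ ((T ∨ T) ∨ (F ∧ F))
  →3  (T ∨ T) ∨ (F ∧ F)
  →4  T ∨ (F ∧ F)
  →5  T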